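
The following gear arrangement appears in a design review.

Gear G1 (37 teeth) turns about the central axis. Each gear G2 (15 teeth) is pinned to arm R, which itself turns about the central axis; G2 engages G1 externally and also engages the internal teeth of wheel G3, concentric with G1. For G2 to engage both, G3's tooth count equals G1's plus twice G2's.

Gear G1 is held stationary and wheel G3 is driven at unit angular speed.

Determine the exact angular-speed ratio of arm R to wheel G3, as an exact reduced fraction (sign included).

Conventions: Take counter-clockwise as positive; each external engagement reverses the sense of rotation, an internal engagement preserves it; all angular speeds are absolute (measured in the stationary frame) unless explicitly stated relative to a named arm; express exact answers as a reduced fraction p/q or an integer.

67/104

topology: planetary set — G1 37T / G2 15T / G3 67T, arm = carrier (Willis)
ring teeth: 37 + 2·15 = 67
37(ω_sun−ω_arm) = −67(ω_ring−ω_arm),  ω_sun = 0, ω_ring = 1
37(0−ω_arm) = −67(1−ω_arm)  ⇒  104·ω_arm = 67  ⇒  ω_arm = 67/104
ω_out/ω_in = 67/104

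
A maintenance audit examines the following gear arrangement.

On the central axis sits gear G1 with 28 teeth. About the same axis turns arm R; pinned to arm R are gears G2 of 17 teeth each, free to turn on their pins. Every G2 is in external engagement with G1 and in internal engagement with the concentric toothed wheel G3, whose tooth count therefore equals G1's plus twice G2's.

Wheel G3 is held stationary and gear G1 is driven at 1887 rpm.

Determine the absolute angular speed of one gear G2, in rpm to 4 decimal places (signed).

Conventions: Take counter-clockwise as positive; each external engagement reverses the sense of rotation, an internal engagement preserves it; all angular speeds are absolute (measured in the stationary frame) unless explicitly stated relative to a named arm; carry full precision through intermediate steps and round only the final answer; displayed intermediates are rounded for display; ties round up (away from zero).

topology: planetary set — G1 28T / G2 17T / G3 62T, arm = carrier (Willis)
normalise by the input: solve with ω_sun = 1, then scale by 1887 rpm
ring teeth: 28 + 2·17 = 62
28(ω_sun−ω_arm) = −62(ω_ring−ω_arm),  ω_ring = 0, ω_sun = 1
28(1−ω_arm) = −62(0−ω_arm)  ⇒  90·ω_arm = 28  ⇒  ω_arm = 14/45
sun–planet mesh: 28·(1−14/45) = −17·(ω_p−ω_arm)  ⇒  ω_p−ω_arm = -868/765
ω_p = 14/45 − 868/765 = -14/17
scale: ω_p = -14/17 × 1887 rpm = -1554.0000 rpm

-1554.0000 rpm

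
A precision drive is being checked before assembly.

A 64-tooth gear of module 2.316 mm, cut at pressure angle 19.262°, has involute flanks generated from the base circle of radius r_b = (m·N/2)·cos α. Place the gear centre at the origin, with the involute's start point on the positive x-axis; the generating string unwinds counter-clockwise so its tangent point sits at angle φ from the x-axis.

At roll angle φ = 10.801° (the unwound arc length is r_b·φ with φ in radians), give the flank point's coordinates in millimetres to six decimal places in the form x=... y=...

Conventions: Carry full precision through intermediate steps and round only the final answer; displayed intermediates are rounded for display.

recognized (one wheel, involute flank): single-mesh tooth geometry, m = 2.316, N = 64
pitch radius r_p = m·N/2 = 2.316·64/2 = 74.112000
base radius r_b = r_p·cos α = 74.112000·cos 19.262° = 69.963206
roll angle φ = 10.801° = 0.18851301 rad
x = r_b·(cos φ + φ·sin φ) = 71.195330
y = r_b·(sin φ − φ·cos φ) = 0.155678

x=71.195330 y=0.155678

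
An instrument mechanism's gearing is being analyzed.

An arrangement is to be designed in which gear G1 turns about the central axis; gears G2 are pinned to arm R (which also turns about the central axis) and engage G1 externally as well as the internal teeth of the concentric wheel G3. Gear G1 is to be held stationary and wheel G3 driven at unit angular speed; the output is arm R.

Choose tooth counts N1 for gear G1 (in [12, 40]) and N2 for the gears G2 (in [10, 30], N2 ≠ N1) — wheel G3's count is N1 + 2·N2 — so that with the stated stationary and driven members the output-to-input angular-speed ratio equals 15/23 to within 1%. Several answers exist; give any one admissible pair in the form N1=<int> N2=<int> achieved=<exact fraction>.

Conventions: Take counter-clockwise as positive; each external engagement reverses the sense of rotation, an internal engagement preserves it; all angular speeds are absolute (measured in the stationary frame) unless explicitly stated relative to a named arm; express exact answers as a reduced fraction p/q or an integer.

class = planetary set [ratio 15/23 wanted; Willis about the carrier]
Willis with ω_sun = 0: ω_arm/ω_ring = N3/(N1+N3); set equal to 15/23  ⇒  N3/N1 = (15/23)/(1 − 15/23) = 15/8
N3 = N1 + 2·N2  ⇒  N2/N1 = (N3/N1 − 1)/2 = (15/8 − 1)/2 = 7/16
smallest multiple with N1 ≥ 12 and N2 ≥ 10: k = 2  ⇒  N1 = 2·16 = 32, N2 = 2·7 = 14 (N1 ≤ 40, N2 ≤ 30, N2 ≠ N1 ✓), N3 = 32 + 2·14 = 60
check: N3/(N1+N3) with N1 = 32, N3 = 60 gives 15/23; |achieved − target| = 0 ≤ 3/460 ✓

N1=32 N2=14 achieved=15/23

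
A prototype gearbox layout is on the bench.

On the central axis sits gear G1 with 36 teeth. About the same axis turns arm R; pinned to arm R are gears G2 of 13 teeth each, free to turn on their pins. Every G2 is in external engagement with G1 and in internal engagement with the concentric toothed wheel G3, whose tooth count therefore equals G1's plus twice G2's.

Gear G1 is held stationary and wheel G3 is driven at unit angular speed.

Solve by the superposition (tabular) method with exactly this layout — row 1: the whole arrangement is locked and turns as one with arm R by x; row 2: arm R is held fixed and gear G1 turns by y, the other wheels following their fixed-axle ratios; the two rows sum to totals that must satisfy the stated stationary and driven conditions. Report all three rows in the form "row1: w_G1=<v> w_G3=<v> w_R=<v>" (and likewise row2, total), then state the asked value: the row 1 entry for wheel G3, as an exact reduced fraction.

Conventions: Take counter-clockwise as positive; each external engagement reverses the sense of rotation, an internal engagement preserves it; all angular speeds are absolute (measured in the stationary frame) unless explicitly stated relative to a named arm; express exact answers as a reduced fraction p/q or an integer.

planetary set (36T centre, 13T on arm, 62T internal) — Willis relation
superposition row 1 [locked train]: every member turns x
row 2 (arm held, sun turns y): ω_ring = −(36/62)·y, ω_arm = 0
boundary: total ω_sun = x + y = 0 and total ω_ring = x − (36/62)·y = 1  ⇒  y = -31/49, x = 31/49
row 2 ring = −(36/62)·(-31/49) = 18/49
totals (row 1 + row 2): sun 31/49 + (-31/49) = 0, ring 31/49 + 18/49 = 1, arm 31/49 + 0 = 31/49
asked cell (row1, ring) = 31/49

row1: w_G1=31/49 w_G3=31/49 w_R=31/49
row2: w_G1=-31/49 w_G3=18/49 w_R=0
total: w_G1=0 w_G3=1 w_R=31/49
asked value: 31/49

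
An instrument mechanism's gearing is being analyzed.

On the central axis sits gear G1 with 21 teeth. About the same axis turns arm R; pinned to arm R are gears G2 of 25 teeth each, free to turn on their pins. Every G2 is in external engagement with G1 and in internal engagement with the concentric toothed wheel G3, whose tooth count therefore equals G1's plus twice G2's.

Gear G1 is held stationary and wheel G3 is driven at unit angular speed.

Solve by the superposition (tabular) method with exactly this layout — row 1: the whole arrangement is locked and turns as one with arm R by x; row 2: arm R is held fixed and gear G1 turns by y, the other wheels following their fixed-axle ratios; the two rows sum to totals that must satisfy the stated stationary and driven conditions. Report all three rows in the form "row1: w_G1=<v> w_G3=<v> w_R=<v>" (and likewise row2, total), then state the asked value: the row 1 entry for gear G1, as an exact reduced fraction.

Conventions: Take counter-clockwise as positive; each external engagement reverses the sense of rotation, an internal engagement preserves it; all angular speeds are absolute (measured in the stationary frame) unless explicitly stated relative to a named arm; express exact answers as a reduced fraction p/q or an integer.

row1: w_G1=71/92 w_G3=71/92 w_R=71/92
row2: w_G1=-71/92 w_G3=21/92 w_R=0
total: w_G1=0 w_G3=1 w_R=71/92
asked value: 71/92

class = planetary set [G3 = 21+2·25 = 71; Willis about the carrier]
row 1: whole set turns with the arm by x
row 2: sun turns y, ring = −(21/71)·y, arm 0
boundary: total ω_sun = x + y = 0 and total ω_ring = x − (21/71)·y = 1  ⇒  y = -71/92, x = 71/92
row 2 ring = −(21/71)·(-71/92) = 21/92
totals (row 1 + row 2): sun 71/92 + (-71/92) = 0, ring 71/92 + 21/92 = 1, arm 71/92 + 0 = 71/92
asked cell (row1, sun) = 71/92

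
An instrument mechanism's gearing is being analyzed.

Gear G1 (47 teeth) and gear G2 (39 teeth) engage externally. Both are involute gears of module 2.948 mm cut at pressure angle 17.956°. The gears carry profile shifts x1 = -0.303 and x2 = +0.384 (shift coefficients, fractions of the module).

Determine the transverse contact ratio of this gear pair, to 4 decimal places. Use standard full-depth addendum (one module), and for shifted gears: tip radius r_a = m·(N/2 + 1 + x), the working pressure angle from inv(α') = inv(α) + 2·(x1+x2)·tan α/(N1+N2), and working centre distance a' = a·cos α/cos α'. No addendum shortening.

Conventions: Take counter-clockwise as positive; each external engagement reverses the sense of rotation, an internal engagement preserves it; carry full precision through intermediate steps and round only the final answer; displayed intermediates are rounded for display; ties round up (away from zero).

1.7861

recognized (one external pair, fixed centres): single-mesh tooth geometry, m = 2.948, N1 = 47, N2 = 39
base radii: r_b1 = 65.903714, r_b2 = 54.686061
tip radii: r_a1 = 71.332756, r_a2 = 61.566032
inv(α') = inv(17.956°) + 2·(-0.303+0.384)·tan α/(47+39) = 0.01129003  ⇒  α' = 18.28264°
a' = a·cos α / cos α' = 126.7640·cos 17.956°/cos 18.28264° = 127.000700
action lengths: √(r_a1²−r_b1²) = 27.295834, √(r_a2²−r_b2²) = 28.280931
base pitch p_b = π·m·cos α = 8.810324
CR = (27.295834 + 28.280931 − 127.000700·sin 18.28264°)/8.810324 = 1.786090
contact ratio ≈ 1.7861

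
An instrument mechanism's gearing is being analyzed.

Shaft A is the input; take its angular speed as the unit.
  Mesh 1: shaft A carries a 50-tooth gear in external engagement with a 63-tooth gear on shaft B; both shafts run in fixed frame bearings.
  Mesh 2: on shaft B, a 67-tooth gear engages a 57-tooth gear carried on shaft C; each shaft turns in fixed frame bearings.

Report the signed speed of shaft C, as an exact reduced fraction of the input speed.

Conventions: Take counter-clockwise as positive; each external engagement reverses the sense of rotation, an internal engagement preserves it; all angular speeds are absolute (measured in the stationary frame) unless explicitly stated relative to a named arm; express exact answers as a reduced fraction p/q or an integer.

2-mesh fixed-axis compound train (all bearings frame-fixed)
mesh 1 [50T→63T]: |ω|/ω_in = 1×50/63 = 50/63, sense flips to −
mesh 2 [67T→57T]: |ω|/ω_in = (50/63)×67/57 = 3350/3591, sense flips to +
signed output speed (× input speed) = 3350/3591

3350/3591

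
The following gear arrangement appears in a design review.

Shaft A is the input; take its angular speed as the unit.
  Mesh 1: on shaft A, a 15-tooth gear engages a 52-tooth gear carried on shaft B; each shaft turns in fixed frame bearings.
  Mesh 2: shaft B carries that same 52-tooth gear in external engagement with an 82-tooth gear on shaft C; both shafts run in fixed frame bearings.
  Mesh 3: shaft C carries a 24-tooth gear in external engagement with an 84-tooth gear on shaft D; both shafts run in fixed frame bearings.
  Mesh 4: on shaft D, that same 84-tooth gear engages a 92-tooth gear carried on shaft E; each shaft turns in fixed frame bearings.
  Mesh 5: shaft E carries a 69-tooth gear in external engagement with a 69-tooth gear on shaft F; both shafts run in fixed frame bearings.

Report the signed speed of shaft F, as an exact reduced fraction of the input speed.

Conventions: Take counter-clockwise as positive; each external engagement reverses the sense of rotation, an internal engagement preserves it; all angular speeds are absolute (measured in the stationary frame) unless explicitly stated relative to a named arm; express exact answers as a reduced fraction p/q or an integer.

5-mesh fixed-axis compound train (all bearings frame-fixed)
mesh 1 [15T→52T]: |ω|/ω_in = 1×15/52 = 15/52, sense flips to −
mesh 2 [52T→82T]: |ω|/ω_in = (15/52)×52/82 = 15/82, sense flips to +
mesh 3 [24T→84T]: |ω|/ω_in = (15/82)×24/84 = 15/287, sense flips to −
mesh 4 [84T→92T]: |ω|/ω_in = (15/287)×84/92 = 45/943, sense flips to +
mesh 5 [69T→69T]: |ω|/ω_in = (45/943)×69/69 = 45/943, sense flips to −
signed output speed (× input speed) = -45/943

-45/943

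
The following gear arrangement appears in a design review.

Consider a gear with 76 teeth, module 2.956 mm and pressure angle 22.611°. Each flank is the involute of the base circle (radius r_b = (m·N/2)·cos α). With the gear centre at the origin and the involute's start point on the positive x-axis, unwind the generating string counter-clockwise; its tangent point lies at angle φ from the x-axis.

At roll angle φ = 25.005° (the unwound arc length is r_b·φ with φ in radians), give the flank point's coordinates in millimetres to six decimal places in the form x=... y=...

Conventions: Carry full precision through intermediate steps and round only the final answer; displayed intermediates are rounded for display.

single-mesh involute tooth geometry (76T wheel at module 2.956)
pitch radius r_p = m·N/2 = 2.956·76/2 = 112.328000
base radius r_b = r_p·cos α = 112.328000·cos 22.611° = 103.694068
roll angle φ = 25.005° = 0.43641958 rad
x = r_b·(cos φ + φ·sin φ) = 113.103714
y = r_b·(sin φ − φ·cos φ) = 2.818714

x=113.103714 y=2.818714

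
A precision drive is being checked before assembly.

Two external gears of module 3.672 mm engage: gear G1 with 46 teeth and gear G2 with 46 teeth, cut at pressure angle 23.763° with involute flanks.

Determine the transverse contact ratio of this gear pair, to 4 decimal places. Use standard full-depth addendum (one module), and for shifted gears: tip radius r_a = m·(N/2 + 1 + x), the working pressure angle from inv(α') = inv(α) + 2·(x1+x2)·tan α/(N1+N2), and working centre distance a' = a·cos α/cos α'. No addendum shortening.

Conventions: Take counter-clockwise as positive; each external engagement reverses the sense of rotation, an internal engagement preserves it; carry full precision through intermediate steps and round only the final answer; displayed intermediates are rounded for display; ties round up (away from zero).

1.5721

single-mesh involute tooth geometry (46T engaging 46T at module 3.672)
base radii: r_b1 = 77.295827, r_b2 = 77.295827
tip radii: r_a1 = 88.128000, r_a2 = 88.128000
no profile shift: α' = α, a' = a
action lengths: √(r_a1²−r_b1²) = 42.330835, √(r_a2²−r_b2²) = 42.330835
base pitch p_b = π·m·cos α = 10.557913
CR = (42.330835 + 42.330835 − 168.912000·sin 23.76300°)/10.557913 = 1.572076
contact ratio ≈ 1.5721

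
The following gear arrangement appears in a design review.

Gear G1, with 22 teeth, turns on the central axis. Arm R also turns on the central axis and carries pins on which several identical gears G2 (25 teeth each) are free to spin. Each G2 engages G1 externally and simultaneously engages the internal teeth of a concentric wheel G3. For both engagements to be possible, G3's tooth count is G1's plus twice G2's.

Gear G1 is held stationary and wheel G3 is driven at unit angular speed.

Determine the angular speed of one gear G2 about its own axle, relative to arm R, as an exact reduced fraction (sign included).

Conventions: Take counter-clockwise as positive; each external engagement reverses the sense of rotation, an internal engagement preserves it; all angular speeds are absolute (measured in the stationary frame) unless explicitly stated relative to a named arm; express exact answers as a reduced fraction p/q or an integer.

topology: planetary set — G1 22T / G2 25T / G3 72T, arm = carrier (Willis)
ring teeth: 22 + 2·25 = 72
22(ω_sun−ω_arm) = −72(ω_ring−ω_arm),  ω_sun = 0, ω_ring = 1
22(0−ω_arm) = −72(1−ω_arm)  ⇒  94·ω_arm = 72  ⇒  ω_arm = 36/47
sun–planet mesh: 22·(0−36/47) = −25·(ω_p−ω_arm)  ⇒  ω_p−ω_arm = 792/1175
exact speed ratio = 792/1175

792/1175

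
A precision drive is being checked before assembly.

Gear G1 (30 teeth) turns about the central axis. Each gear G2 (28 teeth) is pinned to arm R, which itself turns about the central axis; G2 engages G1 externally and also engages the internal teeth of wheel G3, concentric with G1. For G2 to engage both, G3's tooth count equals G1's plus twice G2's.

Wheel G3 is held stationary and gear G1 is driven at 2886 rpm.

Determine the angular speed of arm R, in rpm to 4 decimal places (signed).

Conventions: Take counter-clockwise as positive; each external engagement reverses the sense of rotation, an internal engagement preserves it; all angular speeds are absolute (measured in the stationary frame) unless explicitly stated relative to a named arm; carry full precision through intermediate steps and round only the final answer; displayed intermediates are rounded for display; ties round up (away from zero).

class = planetary set [G3 = 30+2·28 = 86; Willis about the carrier]
normalise by the input: solve with ω_sun = 1, then scale by 2886 rpm
ring teeth: 30 + 2·28 = 86
30(ω_sun−ω_arm) = −86(ω_ring−ω_arm),  ω_ring = 0, ω_sun = 1
30(1−ω_arm) = −86(0−ω_arm)  ⇒  116·ω_arm = 30  ⇒  ω_arm = 15/58
scale: ω_arm = 15/58 × 2886 rpm = +746.3793 rpm

+746.3793 rpm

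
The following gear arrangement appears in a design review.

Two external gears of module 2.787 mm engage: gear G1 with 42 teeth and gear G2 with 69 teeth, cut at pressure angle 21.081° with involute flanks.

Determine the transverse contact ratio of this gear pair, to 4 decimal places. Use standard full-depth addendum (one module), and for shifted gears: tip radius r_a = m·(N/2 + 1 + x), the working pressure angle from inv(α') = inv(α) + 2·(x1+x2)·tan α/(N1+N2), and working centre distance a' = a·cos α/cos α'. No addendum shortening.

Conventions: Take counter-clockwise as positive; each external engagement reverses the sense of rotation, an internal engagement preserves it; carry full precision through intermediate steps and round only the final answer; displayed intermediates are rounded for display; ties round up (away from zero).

class = single-mesh tooth geometry [involute pair 42T × 69T, m = 2.787]
base radii: r_b1 = 54.609955, r_b2 = 89.716355
tip radii: r_a1 = 61.314000, r_a2 = 98.938500
no profile shift: α' = α, a' = a
action lengths: √(r_a1²−r_b1²) = 27.877578, √(r_a2²−r_b2²) = 41.710938
base pitch p_b = π·m·cos α = 8.169630
CR = (27.877578 + 41.710938 − 154.678500·sin 21.08100°)/8.169630 = 1.707863
contact ratio ≈ 1.7079

1.7079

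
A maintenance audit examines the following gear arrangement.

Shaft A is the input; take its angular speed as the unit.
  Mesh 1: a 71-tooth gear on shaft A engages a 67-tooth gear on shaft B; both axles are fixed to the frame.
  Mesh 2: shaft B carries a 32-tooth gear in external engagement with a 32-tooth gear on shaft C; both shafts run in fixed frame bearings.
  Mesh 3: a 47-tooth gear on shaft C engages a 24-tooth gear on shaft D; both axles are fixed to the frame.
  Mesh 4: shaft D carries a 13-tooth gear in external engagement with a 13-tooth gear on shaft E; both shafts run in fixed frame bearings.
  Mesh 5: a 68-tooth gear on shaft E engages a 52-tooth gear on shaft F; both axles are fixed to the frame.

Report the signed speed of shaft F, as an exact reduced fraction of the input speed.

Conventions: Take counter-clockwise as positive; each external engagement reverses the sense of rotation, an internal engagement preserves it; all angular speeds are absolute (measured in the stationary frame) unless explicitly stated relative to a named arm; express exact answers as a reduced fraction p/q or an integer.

-56729/20904

5-mesh fixed-axis compound train (all bearings frame-fixed)
mesh 1 [71T→67T]: |ω|/ω_in = 1×71/67 = 71/67, sense flips to −
mesh 2 [32T→32T]: |ω|/ω_in = (71/67)×32/32 = 71/67, sense flips to +
mesh 3 [47T→24T]: |ω|/ω_in = (71/67)×47/24 = 3337/1608, sense flips to −
mesh 4 [13T→13T]: |ω|/ω_in = (3337/1608)×13/13 = 3337/1608, sense flips to +
mesh 5 [68T→52T]: |ω|/ω_in = (3337/1608)×68/52 = 56729/20904, sense flips to −
signed output speed (× input speed) = -56729/20904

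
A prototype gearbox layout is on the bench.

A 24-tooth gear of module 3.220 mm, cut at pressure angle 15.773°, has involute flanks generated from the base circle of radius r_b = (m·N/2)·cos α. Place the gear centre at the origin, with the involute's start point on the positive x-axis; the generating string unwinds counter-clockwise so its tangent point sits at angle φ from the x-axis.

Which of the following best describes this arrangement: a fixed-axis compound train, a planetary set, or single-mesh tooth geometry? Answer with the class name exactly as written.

class = single-mesh tooth geometry [base-circle involute, m = 3.220, 24T]
classification: single-mesh tooth geometry

single-mesh tooth geometry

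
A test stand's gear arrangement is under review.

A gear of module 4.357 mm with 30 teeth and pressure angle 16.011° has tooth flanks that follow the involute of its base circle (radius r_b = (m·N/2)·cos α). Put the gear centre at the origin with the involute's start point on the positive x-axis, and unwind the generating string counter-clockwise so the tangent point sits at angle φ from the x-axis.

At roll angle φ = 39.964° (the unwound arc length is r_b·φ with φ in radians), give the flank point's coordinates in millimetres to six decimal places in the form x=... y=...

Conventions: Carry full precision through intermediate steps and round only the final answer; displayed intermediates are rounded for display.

single-mesh involute tooth geometry (30T wheel at module 4.357)
pitch radius r_p = m·N/2 = 4.357·30/2 = 65.355000
base radius r_b = r_p·cos α = 65.355000·cos 16.011° = 62.819798
roll angle φ = 39.964° = 0.69750338 rad
x = r_b·(cos φ + φ·sin φ) = 76.292063
y = r_b·(sin φ − φ·cos φ) = 6.766068

x=76.292063 y=6.766068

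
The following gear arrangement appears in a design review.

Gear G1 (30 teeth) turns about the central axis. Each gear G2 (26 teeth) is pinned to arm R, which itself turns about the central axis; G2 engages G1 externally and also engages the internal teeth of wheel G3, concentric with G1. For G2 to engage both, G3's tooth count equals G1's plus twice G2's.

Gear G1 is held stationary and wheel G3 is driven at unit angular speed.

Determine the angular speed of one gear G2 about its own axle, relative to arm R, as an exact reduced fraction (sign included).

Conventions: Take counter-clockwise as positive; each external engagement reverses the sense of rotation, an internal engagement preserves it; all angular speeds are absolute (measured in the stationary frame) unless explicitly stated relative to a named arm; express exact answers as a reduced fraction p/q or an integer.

topology: planetary set — G1 30T / G2 26T / G3 82T, arm = carrier (Willis)
ring teeth: 30 + 2·26 = 82
30(ω_sun−ω_arm) = −82(ω_ring−ω_arm),  ω_sun = 0, ω_ring = 1
30(0−ω_arm) = −82(1−ω_arm)  ⇒  112·ω_arm = 82  ⇒  ω_arm = 41/56
sun–planet mesh: 30·(0−41/56) = −26·(ω_p−ω_arm)  ⇒  ω_p−ω_arm = 615/728
exact speed ratio = 615/728

615/728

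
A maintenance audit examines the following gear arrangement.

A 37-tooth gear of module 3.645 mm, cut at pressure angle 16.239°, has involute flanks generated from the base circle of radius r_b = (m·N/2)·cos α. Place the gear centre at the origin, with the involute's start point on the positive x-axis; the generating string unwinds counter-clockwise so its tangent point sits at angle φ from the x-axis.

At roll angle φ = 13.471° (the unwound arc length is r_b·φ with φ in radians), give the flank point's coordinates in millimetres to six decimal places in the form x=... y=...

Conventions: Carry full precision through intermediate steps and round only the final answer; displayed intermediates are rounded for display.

class = single-mesh tooth geometry [base-circle involute, m = 3.645, 37T]
pitch radius r_p = m·N/2 = 3.645·37/2 = 67.432500
base radius r_b = r_p·cos α = 67.432500·cos 16.239° = 64.742183
roll angle φ = 13.471° = 0.23511330 rad
x = r_b·(cos φ + φ·sin φ) = 66.506948
y = r_b·(sin φ − φ·cos φ) = 0.278930

x=66.506948 y=0.278930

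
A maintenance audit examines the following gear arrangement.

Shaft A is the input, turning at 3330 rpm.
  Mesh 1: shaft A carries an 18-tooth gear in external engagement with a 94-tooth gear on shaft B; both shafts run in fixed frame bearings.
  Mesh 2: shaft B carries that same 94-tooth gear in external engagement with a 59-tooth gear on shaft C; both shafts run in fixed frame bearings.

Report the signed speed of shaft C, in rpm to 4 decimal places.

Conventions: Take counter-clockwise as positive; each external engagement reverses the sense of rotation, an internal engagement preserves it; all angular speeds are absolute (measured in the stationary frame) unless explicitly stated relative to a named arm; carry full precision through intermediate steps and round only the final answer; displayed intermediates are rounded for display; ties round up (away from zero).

+1015.9322 rpm

topology: fixed-axis compound train — 2 meshes, A→C
mesh 1 [18T→94T]: ω = 3330.0000×18/94 = 637.6596 rpm, sense flips to −
mesh 2 [94T→59T]: ω = 637.6596×94/59 = 1015.9322 rpm, sense flips to +
signed output speed = +1015.9322 rpm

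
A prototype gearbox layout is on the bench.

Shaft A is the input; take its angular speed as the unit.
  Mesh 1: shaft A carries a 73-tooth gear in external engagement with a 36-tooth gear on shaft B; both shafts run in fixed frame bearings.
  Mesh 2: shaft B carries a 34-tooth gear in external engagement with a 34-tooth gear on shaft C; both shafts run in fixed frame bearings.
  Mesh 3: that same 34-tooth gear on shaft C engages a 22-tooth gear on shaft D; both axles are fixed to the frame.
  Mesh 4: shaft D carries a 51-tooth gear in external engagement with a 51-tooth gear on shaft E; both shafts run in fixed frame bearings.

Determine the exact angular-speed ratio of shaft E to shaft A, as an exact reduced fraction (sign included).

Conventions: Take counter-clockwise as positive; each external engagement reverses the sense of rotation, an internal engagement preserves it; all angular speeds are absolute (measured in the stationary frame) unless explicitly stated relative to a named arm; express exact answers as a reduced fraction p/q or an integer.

1241/396

class = fixed-axis compound train [4 meshes; 4 ratios multiply, 4 sense flips]
mesh 1 [73T→36T]: running ratio 73/36, sense −
mesh 2 [34T→34T]: running ratio 73/36, sense +
mesh 3 [34T→22T]: running ratio 1241/396, sense −
mesh 4 [51T→51T]: running ratio 1241/396, sense +
ω_out/ω_in = 1241/396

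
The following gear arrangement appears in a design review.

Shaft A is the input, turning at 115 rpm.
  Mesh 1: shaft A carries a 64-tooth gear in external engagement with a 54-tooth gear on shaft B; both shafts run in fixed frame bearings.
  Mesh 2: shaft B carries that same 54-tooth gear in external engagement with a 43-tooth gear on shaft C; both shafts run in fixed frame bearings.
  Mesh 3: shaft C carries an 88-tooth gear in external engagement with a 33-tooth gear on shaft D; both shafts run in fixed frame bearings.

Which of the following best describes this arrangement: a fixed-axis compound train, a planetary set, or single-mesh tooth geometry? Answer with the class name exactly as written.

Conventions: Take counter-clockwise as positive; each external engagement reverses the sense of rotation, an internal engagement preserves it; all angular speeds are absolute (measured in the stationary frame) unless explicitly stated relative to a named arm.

fixed-axis compound train

class = fixed-axis compound train [3 meshes; 3 ratios multiply, 3 sense flips]
classification: fixed-axis compound train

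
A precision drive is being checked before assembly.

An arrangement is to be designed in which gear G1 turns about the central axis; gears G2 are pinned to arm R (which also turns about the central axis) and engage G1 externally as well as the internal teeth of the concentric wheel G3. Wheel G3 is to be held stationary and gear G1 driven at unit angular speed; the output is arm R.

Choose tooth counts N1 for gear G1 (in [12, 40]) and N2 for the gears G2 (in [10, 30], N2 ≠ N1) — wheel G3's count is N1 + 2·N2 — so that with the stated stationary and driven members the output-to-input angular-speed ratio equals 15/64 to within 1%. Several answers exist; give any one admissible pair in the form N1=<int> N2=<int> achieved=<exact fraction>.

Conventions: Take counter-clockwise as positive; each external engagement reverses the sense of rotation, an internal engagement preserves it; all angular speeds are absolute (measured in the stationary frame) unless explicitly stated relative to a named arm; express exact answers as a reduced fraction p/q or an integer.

topology: planetary set — design target 15/64, arm = carrier (Willis)
Willis with ω_ring = 0: ω_arm/ω_sun = N1/(N1+N3); set equal to 15/64  ⇒  N3/N1 = 1/(15/64) − 1 = 49/15
N3 = N1 + 2·N2  ⇒  N2/N1 = (N3/N1 − 1)/2 = (49/15 − 1)/2 = 17/15
smallest multiple with N1 ≥ 12 and N2 ≥ 10: k = 1  ⇒  N1 = 1·15 = 15, N2 = 1·17 = 17 (N1 ≤ 40, N2 ≤ 30, N2 ≠ N1 ✓), N3 = 15 + 2·17 = 49
check: N1/(N1+N3) with N1 = 15, N3 = 49 gives 15/64; |achieved − target| = 0 ≤ 3/1280 ✓

N1=15 N2=17 achieved=15/64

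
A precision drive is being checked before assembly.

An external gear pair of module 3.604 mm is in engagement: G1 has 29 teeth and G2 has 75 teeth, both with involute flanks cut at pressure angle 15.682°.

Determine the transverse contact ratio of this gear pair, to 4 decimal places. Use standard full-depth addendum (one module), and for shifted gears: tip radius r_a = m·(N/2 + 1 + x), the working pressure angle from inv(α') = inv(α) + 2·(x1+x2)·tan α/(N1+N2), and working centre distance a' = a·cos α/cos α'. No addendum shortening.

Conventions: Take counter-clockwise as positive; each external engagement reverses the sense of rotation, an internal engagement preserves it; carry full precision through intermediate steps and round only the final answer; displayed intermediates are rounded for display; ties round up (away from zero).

1.9999

recognized (one external pair, fixed centres): single-mesh tooth geometry, m = 3.604, N1 = 29, N2 = 75
base radii: r_b1 = 50.312785, r_b2 = 130.119272
tip radii: r_a1 = 55.862000, r_a2 = 138.754000
no profile shift: α' = α, a' = a
action lengths: √(r_a1²−r_b1²) = 24.273168, √(r_a2²−r_b2²) = 48.183477
base pitch p_b = π·m·cos α = 10.900847
CR = (24.273168 + 48.183477 − 187.408000·sin 15.68200°)/10.900847 = 1.999903
contact ratio ≈ 1.9999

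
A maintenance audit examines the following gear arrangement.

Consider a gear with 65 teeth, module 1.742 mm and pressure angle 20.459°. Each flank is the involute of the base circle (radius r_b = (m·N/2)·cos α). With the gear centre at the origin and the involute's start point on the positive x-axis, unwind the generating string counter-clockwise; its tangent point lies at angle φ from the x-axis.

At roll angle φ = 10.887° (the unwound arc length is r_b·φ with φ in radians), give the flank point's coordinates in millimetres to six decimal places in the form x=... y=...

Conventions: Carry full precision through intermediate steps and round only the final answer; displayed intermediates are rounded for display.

x=53.992827 y=0.120865

class = single-mesh tooth geometry [base-circle involute, m = 1.742, 65T]
pitch radius r_p = m·N/2 = 1.742·65/2 = 56.615000
base radius r_b = r_p·cos α = 56.615000·cos 20.459° = 53.043870
roll angle φ = 10.887° = 0.19001400 rad
x = r_b·(cos φ + φ·sin φ) = 53.992827
y = r_b·(sin φ − φ·cos φ) = 0.120865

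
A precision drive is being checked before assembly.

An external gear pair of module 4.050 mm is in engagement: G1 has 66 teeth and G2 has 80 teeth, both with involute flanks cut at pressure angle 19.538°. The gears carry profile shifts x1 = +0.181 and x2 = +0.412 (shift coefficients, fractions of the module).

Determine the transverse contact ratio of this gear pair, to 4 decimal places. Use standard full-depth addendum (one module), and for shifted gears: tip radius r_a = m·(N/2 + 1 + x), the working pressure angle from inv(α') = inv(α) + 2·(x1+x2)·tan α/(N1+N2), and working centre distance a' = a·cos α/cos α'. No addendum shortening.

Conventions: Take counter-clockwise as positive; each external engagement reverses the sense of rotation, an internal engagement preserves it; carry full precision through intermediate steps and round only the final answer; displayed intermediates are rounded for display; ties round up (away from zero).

single-mesh involute tooth geometry (66T engaging 80T at module 4.050)
base radii: r_b1 = 125.954419, r_b2 = 152.672023
tip radii: r_a1 = 138.433050, r_a2 = 167.718600
inv(α') = inv(19.538°) + 2·(+0.181+0.412)·tan α/(66+80) = 0.01674538  ⇒  α' = 20.76400°
a' = a·cos α / cos α' = 295.6500·cos 19.538°/cos 20.76400° = 297.980699
action lengths: √(r_a1²−r_b1²) = 57.438608, √(r_a2²−r_b2²) = 69.431853
base pitch p_b = π·m·cos α = 11.990833
CR = (57.438608 + 69.431853 − 297.980699·sin 20.76400°)/11.990833 = 1.770560
contact ratio ≈ 1.7706

1.7706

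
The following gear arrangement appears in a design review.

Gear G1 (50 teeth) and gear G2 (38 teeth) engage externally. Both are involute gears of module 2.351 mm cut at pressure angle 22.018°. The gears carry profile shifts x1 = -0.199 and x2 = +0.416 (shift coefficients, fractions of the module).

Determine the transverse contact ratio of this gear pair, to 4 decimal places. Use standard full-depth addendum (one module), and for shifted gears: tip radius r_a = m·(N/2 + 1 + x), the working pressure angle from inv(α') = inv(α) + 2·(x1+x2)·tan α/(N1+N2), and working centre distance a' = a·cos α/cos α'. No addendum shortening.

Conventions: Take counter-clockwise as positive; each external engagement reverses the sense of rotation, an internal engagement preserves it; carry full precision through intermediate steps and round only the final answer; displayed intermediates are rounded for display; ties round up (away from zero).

1.5801

class = single-mesh tooth geometry [involute pair 50T × 38T, m = 2.351]
base radii: r_b1 = 54.488311, r_b2 = 41.411117
tip radii: r_a1 = 60.658151, r_a2 = 47.998016
inv(α') = inv(22.018°) + 2·(-0.199+0.416)·tan α/(50+38) = 0.02209951  ⇒  α' = 22.69351°
a' = a·cos α / cos α' = 103.4440·cos 22.018°/cos 22.69351° = 103.946802
action lengths: √(r_a1²−r_b1²) = 26.653990, √(r_a2²−r_b2²) = 24.267859
base pitch p_b = π·m·cos α = 6.847203
CR = (26.653990 + 24.267859 − 103.946802·sin 22.69351°)/6.847203 = 1.580063
contact ratio ≈ 1.5801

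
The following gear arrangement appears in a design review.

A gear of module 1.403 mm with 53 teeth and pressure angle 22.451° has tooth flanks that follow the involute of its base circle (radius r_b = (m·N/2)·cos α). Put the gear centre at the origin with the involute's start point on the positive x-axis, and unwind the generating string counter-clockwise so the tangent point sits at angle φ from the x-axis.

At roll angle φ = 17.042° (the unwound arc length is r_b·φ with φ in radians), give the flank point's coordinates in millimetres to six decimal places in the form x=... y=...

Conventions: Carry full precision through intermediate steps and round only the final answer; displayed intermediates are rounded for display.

x=35.848063 y=0.298743

single-mesh involute tooth geometry (53T wheel at module 1.403)
pitch radius r_p = m·N/2 = 1.403·53/2 = 37.179500
base radius r_b = r_p·cos α = 37.179500·cos 22.451° = 34.361534
roll angle φ = 17.042° = 0.29743901 rad
x = r_b·(cos φ + φ·sin φ) = 35.848063
y = r_b·(sin φ − φ·cos φ) = 0.298743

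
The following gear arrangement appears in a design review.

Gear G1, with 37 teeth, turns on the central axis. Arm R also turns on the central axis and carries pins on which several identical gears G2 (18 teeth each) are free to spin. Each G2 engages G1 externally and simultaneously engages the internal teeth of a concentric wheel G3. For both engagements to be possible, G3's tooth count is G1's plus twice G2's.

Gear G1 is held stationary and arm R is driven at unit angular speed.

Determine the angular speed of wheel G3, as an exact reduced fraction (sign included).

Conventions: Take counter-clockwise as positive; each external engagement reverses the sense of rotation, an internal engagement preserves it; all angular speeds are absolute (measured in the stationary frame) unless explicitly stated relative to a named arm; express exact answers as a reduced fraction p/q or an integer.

class = planetary set [G3 = 37+2·18 = 73; Willis about the carrier]
ring teeth: 37 + 2·18 = 73
37(ω_sun−ω_arm) = −73(ω_ring−ω_arm),  ω_sun = 0, ω_arm = 1
ω_ring = 1 − (37/73)(0−1) = 110/73
exact speed ratio = 110/73

110/73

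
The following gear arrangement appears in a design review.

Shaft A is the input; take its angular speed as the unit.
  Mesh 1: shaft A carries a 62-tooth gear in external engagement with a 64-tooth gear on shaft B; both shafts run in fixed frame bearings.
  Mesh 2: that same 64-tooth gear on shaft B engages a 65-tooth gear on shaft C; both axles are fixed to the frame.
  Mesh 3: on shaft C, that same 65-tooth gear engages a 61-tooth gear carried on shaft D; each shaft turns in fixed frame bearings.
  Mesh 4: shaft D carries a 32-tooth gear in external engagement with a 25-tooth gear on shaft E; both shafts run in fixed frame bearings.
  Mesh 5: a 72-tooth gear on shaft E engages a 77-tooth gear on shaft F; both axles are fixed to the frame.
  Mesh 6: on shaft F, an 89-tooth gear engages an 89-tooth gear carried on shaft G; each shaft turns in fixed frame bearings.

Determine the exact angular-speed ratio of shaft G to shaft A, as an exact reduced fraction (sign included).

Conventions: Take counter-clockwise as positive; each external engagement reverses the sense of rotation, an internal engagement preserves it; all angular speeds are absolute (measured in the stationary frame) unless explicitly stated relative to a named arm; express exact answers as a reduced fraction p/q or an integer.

142848/117425

class = fixed-axis compound train [6 meshes; 6 ratios multiply, 6 sense flips]
mesh 1 [62T→64T]: running ratio 31/32, sense −
mesh 2 [64T→65T]: running ratio 62/65, sense +
mesh 3 [65T→61T]: running ratio 62/61, sense −
mesh 4 [32T→25T]: running ratio 1984/1525, sense +
mesh 5 [72T→77T]: running ratio 142848/117425, sense −
mesh 6 [89T→89T]: running ratio 142848/117425, sense +
ω_out/ω_in = 142848/117425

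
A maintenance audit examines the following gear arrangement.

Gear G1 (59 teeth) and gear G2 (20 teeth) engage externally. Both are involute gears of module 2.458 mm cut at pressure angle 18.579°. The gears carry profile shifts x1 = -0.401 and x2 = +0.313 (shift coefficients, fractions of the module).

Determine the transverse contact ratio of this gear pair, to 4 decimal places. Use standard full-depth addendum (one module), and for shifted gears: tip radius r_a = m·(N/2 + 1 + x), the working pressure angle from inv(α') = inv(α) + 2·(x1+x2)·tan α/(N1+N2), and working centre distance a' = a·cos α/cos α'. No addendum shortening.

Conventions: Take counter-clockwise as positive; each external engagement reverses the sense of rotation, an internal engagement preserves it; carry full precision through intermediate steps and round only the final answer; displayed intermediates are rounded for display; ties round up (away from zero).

1.6822

topology: single-mesh involute geometry — m = 2.458, 59T/20T pair
base radii: r_b1 = 68.732107, r_b2 = 23.299019
tip radii: r_a1 = 73.983342, r_a2 = 27.807354
inv(α') = inv(18.579°) + 2·(-0.401+0.313)·tan α/(59+20) = 0.01111564  ⇒  α' = 18.19061°
a' = a·cos α / cos α' = 97.0910·cos 18.579°/cos 18.19061° = 96.872500
action lengths: √(r_a1²−r_b1²) = 27.375761, √(r_a2²−r_b2²) = 15.179085
base pitch p_b = π·m·cos α = 7.319603
CR = (27.375761 + 15.179085 − 96.872500·sin 18.19061°)/7.319603 = 1.682232
contact ratio ≈ 1.6822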